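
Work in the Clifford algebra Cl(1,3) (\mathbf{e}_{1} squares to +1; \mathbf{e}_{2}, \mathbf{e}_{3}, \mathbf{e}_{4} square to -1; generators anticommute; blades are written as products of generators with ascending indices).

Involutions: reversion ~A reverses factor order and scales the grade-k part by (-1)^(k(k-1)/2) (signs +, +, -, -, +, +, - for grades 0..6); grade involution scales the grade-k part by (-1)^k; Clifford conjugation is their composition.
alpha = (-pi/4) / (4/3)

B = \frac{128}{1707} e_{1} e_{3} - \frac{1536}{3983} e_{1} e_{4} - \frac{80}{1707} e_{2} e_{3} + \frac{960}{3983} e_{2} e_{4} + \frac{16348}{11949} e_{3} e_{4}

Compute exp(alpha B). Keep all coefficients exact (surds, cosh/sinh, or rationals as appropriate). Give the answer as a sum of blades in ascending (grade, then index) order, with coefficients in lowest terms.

B^2 term by term: the squares give (\frac{128}{1707})^2*(e_{1} e_{3})^2 + (-\frac{1536}{3983})^2*(e_{1} e_{4})^2 + (-\frac{80}{1707})^2*(e_{2} e_{3})^2 + (\frac{960}{3983})^2*(e_{2} e_{4})^2 + (\frac{16348}{11949})^2*(e_{3} e_{4})^2 = \frac{16384}{2913849}*(+1) + \frac{2359296}{15864289}*(+1) + \frac{6400}{2913849}*(-1) + \frac{921600}{15864289}*(-1) + \frac{267257104}{142778601}*(-1) = -\frac{16}{9} (each basis 2-blade squares to minus the product of its generators' squares); cross terms between blades sharing an index anticommute and cancel; the commuting (index-disjoint) pairs give grade-4 terms 2*c*c'*(blade product), which cancel blade by blade — e_{1} e_{2} e_{3} e_{4}: -\frac{81920}{2266327} + \frac{81920}{2266327} = 0 — confirming B is simple. So B^2 = -\frac{16}{9}.
B^2 = -\frac{16}{9} — the negative square puts this in the circular regime; l = \frac{4}{3}, alpha*l = - \frac{\pi}{4}, so exp(alpha B) = cos(- \frac{\pi}{4}) + (sin(- \frac{\pi}{4})/(\frac{4}{3}))*B = \frac{\sqrt{2}}{2} + (- \frac{3 \sqrt{2}}{8})*B.
Answer: \frac{\sqrt{2}}{2} - \frac{16 \sqrt{2}}{569} e_{1} e_{3} + \frac{576 \sqrt{2}}{3983} e_{1} e_{4} + \frac{10 \sqrt{2}}{569} e_{2} e_{3} - \frac{360 \sqrt{2}}{3983} e_{2} e_{4} - \frac{4087 \sqrt{2}}{7966} e_{3} e_{4}


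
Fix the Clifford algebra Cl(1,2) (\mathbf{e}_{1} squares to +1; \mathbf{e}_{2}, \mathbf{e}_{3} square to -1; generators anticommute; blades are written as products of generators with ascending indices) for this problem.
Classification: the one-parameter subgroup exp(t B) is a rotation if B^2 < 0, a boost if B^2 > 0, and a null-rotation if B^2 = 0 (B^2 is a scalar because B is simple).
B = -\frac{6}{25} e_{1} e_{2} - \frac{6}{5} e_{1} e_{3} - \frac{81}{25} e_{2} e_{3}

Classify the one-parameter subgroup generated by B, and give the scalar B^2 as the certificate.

B^2 term by term: the squares give (-\frac{6}{25})^2*(e_{1} e_{2})^2 + (-\frac{6}{5})^2*(e_{1} e_{3})^2 + (-\frac{81}{25})^2*(e_{2} e_{3})^2 = \frac{36}{625}*(+1) + \frac{36}{25}*(+1) + \frac{6561}{625}*(-1) = -9 (each basis 2-blade squares to minus the product of its generators' squares); cross terms between blades sharing an index anticommute and cancel. So B^2 = -9.
Answer: rotation, certificate B^2 = -9. Check the certificate: B^2 = -9, and that sign is decisive whatever form B takes.


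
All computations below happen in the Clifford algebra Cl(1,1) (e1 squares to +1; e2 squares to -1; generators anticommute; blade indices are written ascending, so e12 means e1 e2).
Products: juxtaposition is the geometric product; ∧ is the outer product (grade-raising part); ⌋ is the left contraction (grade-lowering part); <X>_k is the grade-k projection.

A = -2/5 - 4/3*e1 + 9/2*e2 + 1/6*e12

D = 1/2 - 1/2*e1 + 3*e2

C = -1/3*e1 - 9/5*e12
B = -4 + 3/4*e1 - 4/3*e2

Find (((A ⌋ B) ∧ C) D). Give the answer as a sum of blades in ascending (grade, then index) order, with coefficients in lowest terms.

step 1: 33/5 - 3/10*e1 + 8/15*e2
step 2: -11/5*e1 - 2633/225*e12
step 3: 11/10 + 5101/150*e1 - 2633/450*e2 - 5603/450*e12
Answer: 11/10 + 5101/150*e1 - 2633/450*e2 - 5603/450*e12


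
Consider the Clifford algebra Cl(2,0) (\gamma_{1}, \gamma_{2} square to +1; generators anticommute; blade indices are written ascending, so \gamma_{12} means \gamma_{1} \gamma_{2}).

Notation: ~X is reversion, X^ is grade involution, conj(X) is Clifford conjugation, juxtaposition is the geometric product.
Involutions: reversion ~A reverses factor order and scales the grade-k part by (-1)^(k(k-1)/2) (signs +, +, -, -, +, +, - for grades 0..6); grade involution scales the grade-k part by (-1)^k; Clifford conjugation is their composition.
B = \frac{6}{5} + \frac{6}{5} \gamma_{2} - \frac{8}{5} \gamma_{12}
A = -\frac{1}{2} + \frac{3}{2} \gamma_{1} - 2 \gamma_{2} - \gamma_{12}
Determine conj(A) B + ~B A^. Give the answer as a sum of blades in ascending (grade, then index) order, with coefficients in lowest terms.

first term: \frac{17}{5} + \frac{13}{5} \gamma_{1} + \frac{21}{5} \gamma_{2} + \frac{1}{5} \gamma_{12}
second term: \frac{17}{5} + \frac{13}{5} \gamma_{1} + \frac{21}{5} \gamma_{2} - \frac{1}{5} \gamma_{12}
Answer: \frac{34}{5} + \frac{26}{5} \gamma_{1} + \frac{42}{5} \gamma_{2}


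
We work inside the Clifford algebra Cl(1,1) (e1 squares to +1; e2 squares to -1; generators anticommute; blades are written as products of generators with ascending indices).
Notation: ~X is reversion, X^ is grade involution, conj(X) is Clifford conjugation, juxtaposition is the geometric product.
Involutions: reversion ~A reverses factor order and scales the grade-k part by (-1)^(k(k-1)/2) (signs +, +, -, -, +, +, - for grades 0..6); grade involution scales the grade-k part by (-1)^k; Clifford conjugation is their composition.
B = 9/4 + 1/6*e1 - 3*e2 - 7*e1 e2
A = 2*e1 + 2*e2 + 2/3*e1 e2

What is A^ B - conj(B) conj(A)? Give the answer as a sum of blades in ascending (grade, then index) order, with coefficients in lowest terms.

first term: -11 + 23/2*e1 + 169/18*e2 + 47/6*e1 e2
second term: 5/3 + 15/2*e1 + 173/18*e2 + 29/6*e1 e2
Answer: -38/3 + 4*e1 - 2/9*e2 + 3*e1 e2


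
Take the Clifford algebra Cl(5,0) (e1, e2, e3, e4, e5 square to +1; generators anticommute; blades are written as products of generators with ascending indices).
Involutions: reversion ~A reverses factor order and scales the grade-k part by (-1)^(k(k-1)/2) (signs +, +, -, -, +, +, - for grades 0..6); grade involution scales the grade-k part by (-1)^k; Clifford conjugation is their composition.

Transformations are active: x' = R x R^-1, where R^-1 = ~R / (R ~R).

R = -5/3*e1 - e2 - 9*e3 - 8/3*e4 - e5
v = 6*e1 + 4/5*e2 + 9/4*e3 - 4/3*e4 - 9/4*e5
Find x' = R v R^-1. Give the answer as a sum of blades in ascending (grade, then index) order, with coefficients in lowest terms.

~R = -5/3*e1 - e2 - 9*e3 - 8/3*e4 - e5, and R ~R = 836/9, so R^-1 = ~R / (836/9).
R v = -1136/45 + 14/3*e1 e2 + 201/4*e1 e3 + 164/9*e1 e4 + 39/4*e1 e5 + 99/20*e2 e3 + 52/15*e2 e4 + 61/20*e2 e5 + 18*e3 e4 + 45/2*e3 e5 + 14/3*e4 e5
Answer: -3194/627*e1 - 268/1045*e2 + 11043/4180*e3 + 2908/1045*e4 + 11677/4180*e5


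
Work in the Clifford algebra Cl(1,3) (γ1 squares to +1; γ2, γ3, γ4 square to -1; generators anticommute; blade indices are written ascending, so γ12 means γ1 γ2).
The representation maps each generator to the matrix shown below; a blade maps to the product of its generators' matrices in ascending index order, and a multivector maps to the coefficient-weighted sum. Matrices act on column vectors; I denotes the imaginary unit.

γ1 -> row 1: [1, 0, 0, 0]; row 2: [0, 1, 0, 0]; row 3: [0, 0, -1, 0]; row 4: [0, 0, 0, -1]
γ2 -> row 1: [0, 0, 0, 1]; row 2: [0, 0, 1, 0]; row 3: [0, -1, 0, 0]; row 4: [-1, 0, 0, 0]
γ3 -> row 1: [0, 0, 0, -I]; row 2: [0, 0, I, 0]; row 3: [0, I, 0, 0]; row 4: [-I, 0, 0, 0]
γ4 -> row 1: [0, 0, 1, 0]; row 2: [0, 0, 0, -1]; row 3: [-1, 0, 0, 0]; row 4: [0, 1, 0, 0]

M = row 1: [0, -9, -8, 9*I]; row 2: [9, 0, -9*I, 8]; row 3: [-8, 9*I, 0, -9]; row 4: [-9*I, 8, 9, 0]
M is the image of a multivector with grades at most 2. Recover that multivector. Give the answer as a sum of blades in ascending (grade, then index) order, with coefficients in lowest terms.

Method: the blade images are trace-orthogonal — tr(rho(e_A) rho(e_B)^-1) = 4 if A = B and 0 otherwise — and rho(e_A)^-1 = (e_A)^2 * rho(e_A) with (e_A)^2 = +1 or -1, so the coefficient of e_A in the preimage is (e_A)^2 * tr(M rho(e_A))/4.
Nonzero projections over blades of grade <= 2: γ13: (γ13)^2 = +1, tr(M rho(γ13)) = -36, coefficient -9; γ14: (γ14)^2 = +1, tr(M rho(γ14)) = -32, coefficient -8; γ24: (γ24)^2 = -1, tr(M rho(γ24)) = 36, coefficient -9. Every other blade of grade <= 2 projects to 0.
Answer: -9*γ13 - 8*γ14 - 9*γ24


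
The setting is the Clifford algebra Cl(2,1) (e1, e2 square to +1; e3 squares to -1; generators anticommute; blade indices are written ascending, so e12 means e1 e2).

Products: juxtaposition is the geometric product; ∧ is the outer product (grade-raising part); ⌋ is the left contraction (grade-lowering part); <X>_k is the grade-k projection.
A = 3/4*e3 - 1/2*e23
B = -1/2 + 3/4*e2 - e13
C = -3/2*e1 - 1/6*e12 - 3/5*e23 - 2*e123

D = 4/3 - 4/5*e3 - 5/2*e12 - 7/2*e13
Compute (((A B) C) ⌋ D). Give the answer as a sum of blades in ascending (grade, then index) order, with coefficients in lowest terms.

step 1: -3/4*e1 - 1/2*e12 - 5/16*e23
step 2: 59/48 + 5/8*e1 - 5/8*e2 - e3 + 119/480*e13 + 3/2*e23 + 147/160*e123
step 3: -83/2880 + 31/16*e1 - 25/16*e2 - 761/240*e3 - 295/96*e12 - 413/96*e13
Answer: -83/2880 + 31/16*e1 - 25/16*e2 - 761/240*e3 - 295/96*e12 - 413/96*e13


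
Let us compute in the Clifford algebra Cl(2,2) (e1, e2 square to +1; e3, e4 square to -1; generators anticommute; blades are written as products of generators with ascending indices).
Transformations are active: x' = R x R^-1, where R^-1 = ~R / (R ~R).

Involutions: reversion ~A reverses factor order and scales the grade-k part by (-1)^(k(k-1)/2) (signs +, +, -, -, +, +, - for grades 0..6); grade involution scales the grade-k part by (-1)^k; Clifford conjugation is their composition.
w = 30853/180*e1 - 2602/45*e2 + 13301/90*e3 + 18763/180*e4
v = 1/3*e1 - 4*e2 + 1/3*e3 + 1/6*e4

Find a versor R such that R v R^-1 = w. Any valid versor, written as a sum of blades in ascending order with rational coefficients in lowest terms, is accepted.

The midline construction: v and w both square to 575/36, so reflecting in their sum 30913/180*e1 - 2782/45*e2 + 13331/90*e3 + 18793/180*e4 exchanges them.
Answer: 30913/180*e1 - 2782/45*e2 + 13331/90*e3 + 18793/180*e4


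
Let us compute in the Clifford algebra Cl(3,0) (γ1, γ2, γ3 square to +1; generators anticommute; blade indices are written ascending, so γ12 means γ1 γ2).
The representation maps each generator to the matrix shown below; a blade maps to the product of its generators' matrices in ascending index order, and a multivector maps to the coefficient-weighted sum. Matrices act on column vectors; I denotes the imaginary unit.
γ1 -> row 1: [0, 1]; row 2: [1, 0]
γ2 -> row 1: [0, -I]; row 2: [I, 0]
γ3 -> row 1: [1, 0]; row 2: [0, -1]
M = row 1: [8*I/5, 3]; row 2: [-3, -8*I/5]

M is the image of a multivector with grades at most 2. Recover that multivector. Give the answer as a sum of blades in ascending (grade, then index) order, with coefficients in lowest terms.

Method: 1, rho(γ1), rho(γ2), rho(γ3) form a trace-orthogonal basis of the 2x2 complex matrices (tr(X Y) = 2 if X = Y, else 0), so M = m0*1 + m1*rho(γ1) + m2*rho(γ2) + m3*rho(γ3) with m0 = tr(M)/2 = 0, m1 = tr(M rho(γ1))/2 = 0, m2 = tr(M rho(γ2))/2 = 3*I, m3 = tr(M rho(γ3))/2 = 8*I/5.
Multiplying table entries, the bivector images are rho(γ12) = I*rho(γ3), rho(γ13) = -I*rho(γ2), rho(γ23) = I*rho(γ1); with real blade coefficients the real parts of m0..m3 are the coefficients of 1, γ1, γ2, γ3 and the imaginary parts give the bivectors (γ23: Im m1, γ13: -Im m2, γ12: Im m3).
Answer: 8/5*γ12 - 3*γ13


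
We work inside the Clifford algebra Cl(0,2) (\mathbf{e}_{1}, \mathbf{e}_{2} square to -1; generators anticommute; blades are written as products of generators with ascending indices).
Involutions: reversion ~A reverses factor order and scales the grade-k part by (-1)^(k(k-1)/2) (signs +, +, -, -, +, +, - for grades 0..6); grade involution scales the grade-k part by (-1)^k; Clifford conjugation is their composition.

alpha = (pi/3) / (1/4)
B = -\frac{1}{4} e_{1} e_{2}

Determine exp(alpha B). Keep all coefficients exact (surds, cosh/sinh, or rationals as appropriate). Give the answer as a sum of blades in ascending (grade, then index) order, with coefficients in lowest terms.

B^2 = (-\frac{1}{4})^2*(e_{1} e_{2})^2 = \frac{1}{16}*(-1) = -\frac{1}{16} (a basis 2-blade squares to minus the product of its generators' squares).
B^2 = -\frac{1}{16} — since the square is negative, the closed form is circular: l = \frac{1}{4}, alpha*l = \frac{\pi}{3}, so exp(alpha B) = cos(\frac{\pi}{3}) + (sin(\frac{\pi}{3})/(\frac{1}{4}))*B = \frac{1}{2} + (2 \sqrt{3})*B.
Answer: \frac{1}{2} - \frac{\sqrt{3}}{2} e_{1} e_{2}


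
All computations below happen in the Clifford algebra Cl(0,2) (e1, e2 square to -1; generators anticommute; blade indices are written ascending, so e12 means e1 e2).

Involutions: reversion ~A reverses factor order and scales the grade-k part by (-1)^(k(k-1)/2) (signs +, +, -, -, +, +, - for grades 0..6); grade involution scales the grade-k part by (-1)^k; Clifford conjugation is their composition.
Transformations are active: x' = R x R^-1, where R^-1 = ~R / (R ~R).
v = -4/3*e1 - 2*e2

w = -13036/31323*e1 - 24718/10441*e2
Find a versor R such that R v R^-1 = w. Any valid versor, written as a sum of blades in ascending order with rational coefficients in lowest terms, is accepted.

The midline construction: v and w both square to -52/9, so reflecting in their sum -54800/31323*e1 - 45600/10441*e2 exchanges them.
Answer: -54800/31323*e1 - 45600/10441*e2


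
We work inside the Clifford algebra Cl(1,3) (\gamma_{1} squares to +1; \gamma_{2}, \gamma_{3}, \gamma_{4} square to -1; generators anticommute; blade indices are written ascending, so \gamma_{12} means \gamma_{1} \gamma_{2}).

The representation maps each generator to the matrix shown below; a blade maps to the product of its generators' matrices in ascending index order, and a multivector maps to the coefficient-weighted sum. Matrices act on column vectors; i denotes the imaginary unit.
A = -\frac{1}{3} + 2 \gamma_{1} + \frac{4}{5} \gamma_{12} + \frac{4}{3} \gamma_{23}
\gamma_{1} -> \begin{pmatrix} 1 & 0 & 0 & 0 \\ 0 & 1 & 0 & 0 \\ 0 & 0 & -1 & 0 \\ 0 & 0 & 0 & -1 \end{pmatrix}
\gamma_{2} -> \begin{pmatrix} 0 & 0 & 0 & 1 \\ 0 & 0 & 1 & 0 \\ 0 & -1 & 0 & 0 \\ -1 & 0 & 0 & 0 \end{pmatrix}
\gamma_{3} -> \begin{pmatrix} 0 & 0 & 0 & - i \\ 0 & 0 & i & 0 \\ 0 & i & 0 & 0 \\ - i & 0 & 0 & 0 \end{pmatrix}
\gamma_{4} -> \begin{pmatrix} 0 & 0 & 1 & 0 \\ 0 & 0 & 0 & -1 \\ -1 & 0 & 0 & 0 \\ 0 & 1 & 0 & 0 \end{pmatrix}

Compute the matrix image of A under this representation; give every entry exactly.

Bivector images (products of the table entries): rho(\gamma_{12}) = rho(\gamma_{1})rho(\gamma_{2}) = \begin{pmatrix} 0 & 0 & 0 & 1 \\ 0 & 0 & 1 & 0 \\ 0 & 1 & 0 & 0 \\ 1 & 0 & 0 & 0 \end{pmatrix}; rho(\gamma_{23}) = rho(\gamma_{2})rho(\gamma_{3}) = \begin{pmatrix} - i & 0 & 0 & 0 \\ 0 & i & 0 & 0 \\ 0 & 0 & - i & 0 \\ 0 & 0 & 0 & i \end{pmatrix}.
M = (-\frac{1}{3})*1 + (2)*rho(\gamma_{1}) + (\frac{4}{5})*rho(\gamma_{12}) + (\frac{4}{3})*rho(\gamma_{23}), summed entrywise (1 is the identity matrix):
Answer: \begin{pmatrix} \frac{5}{3} - \frac{4 i}{3} & 0 & 0 & \frac{4}{5} \\ 0 & \frac{5}{3} + \frac{4 i}{3} & \frac{4}{5} & 0 \\ 0 & \frac{4}{5} & - \frac{7}{3} - \frac{4 i}{3} & 0 \\ \frac{4}{5} & 0 & 0 & - \frac{7}{3} + \frac{4 i}{3} \end{pmatrix}


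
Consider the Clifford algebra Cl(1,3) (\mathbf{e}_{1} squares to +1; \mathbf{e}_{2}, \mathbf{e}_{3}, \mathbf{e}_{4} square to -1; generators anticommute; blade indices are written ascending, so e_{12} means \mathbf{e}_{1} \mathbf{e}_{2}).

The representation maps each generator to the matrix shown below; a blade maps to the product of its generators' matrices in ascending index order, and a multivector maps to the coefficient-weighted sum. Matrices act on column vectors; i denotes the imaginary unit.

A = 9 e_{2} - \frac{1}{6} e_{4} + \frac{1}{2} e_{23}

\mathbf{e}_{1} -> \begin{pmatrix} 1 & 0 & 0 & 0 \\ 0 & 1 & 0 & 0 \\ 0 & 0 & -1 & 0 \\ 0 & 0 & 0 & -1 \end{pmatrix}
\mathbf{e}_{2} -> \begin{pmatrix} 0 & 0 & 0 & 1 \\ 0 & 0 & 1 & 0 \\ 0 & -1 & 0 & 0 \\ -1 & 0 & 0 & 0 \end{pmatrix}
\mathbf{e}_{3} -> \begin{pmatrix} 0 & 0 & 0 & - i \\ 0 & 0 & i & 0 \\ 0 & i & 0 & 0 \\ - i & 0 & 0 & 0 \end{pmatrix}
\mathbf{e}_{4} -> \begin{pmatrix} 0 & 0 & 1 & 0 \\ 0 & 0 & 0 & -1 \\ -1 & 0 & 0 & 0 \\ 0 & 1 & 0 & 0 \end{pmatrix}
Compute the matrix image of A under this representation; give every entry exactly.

Bivector images (products of the table entries): rho(e_{23}) = rho(\mathbf{e}_{2})rho(\mathbf{e}_{3}) = \begin{pmatrix} - i & 0 & 0 & 0 \\ 0 & i & 0 & 0 \\ 0 & 0 & - i & 0 \\ 0 & 0 & 0 & i \end{pmatrix}.
M = (9)*rho(e_{2}) + (-\frac{1}{6})*rho(e_{4}) + (\frac{1}{2})*rho(e_{23}), summed entrywise:
Answer: \begin{pmatrix} - \frac{i}{2} & 0 & - \frac{1}{6} & 9 \\ 0 & \frac{i}{2} & 9 & \frac{1}{6} \\ \frac{1}{6} & -9 & - \frac{i}{2} & 0 \\ -9 & - \frac{1}{6} & 0 & \frac{i}{2} \end{pmatrix}


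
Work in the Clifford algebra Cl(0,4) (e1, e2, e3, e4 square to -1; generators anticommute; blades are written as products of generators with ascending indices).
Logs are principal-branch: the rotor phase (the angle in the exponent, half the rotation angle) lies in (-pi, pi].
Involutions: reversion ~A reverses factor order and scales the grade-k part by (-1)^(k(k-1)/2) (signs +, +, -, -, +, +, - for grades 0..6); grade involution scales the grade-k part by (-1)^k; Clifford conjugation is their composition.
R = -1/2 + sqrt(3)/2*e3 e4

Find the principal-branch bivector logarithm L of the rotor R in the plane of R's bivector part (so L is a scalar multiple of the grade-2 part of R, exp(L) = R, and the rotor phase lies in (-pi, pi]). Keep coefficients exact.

The scalar part of R is -1/2, which fixes the principal-branch rotor phase; the unit plane is then the bivector part divided by the sine of that phase, and L is that plane scaled by the phase.
Concretely: cos(phase) = -1/2 gives phase = ±2*pi/3, and since phase/sin(phase) is even the sign is immaterial: L = (phase/sin(phase)) * <R>_2 = (4*sqrt(3)*pi/9) * <R>_2.
Answer: 2*pi/3*e3 e4


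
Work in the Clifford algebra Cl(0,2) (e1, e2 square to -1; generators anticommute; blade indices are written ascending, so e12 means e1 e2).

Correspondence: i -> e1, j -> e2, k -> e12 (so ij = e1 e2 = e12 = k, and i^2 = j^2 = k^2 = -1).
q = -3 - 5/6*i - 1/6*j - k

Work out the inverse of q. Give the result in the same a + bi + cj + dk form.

In blades: q = -3 - 5/6*e1 - 1/6*e2 - e12.
With qbar = -3 + 5/6*e1 + 1/6*e2 + e12 (scalar fixed, mapped units negated), q qbar = 193/18 (the sum of squared coefficients), so q^-1 = qbar / (193/18) = -54/193 + 15/193*e1 + 3/193*e2 + 18/193*e12; translating back:
Answer: -54/193 + 15/193*i + 3/193*j + 18/193*k


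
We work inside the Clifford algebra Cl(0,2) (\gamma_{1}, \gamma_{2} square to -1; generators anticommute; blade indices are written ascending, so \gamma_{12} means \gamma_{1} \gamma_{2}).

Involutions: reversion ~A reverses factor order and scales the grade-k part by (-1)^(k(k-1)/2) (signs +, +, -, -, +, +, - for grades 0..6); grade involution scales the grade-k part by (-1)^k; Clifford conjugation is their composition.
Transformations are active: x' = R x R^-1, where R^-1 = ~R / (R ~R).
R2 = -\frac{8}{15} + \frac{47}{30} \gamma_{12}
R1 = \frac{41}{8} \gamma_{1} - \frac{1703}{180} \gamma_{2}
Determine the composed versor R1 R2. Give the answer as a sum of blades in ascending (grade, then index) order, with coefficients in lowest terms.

Distribute over the terms of R1 (each basis-blade product reordered to ascending indices, repeated generators contracted through their squares):
(\frac{41}{8} \gamma_{1}) R2 = -\frac{41}{15} \gamma_{1} - \frac{1927}{240} \gamma_{2}
(-\frac{1703}{180} \gamma_{2}) R2 = -\frac{80041}{5400} \gamma_{1} + \frac{3406}{675} \gamma_{2}
Summing the partial products and collecting blades:
Answer: -\frac{94801}{5400} \gamma_{1} - \frac{32219}{10800} \gamma_{2}


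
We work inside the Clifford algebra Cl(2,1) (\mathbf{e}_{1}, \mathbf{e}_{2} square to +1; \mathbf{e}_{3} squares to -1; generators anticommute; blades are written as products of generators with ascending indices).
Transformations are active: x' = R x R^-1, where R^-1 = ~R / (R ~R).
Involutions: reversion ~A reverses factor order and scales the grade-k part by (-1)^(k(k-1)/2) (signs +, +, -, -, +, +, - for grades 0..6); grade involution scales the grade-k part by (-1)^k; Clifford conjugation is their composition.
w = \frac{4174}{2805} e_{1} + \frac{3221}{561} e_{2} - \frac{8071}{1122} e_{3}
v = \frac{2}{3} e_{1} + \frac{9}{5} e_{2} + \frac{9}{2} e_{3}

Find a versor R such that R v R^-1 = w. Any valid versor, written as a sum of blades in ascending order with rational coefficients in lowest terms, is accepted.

Key observation: q(v) = q(w) = -\frac{14909}{900} (sandwiches preserve the norm), so R = v + w = \frac{6044}{2805} e_{1} + \frac{21154}{2805} e_{2} - \frac{1511}{561} e_{3} works whenever it is invertible — the component of v along it is kept and (v - w)/2 reverses, sending v to w.
Answer: \frac{6044}{2805} e_{1} + \frac{21154}{2805} e_{2} - \frac{1511}{561} e_{3}


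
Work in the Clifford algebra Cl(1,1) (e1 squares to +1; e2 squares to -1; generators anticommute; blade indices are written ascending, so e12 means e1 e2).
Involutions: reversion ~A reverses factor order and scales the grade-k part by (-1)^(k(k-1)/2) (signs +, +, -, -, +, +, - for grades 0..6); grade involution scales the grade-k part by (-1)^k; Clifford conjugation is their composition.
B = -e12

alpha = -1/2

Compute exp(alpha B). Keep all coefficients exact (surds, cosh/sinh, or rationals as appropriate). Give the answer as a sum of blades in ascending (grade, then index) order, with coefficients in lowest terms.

B^2 = (-1)^2*(e12)^2 = 1*(+1) = 1 (a basis 2-blade squares to minus the product of its generators' squares).
B^2 = 1 — a positive square means the series sums to a boost: l = 1, alpha*l = -1/2, so exp(alpha B) = cosh(-1/2) + (sinh(-1/2)/1)*B = cosh(1/2) + (-sinh(1/2))*B.
Answer: cosh(1/2) + sinh(1/2)*e12


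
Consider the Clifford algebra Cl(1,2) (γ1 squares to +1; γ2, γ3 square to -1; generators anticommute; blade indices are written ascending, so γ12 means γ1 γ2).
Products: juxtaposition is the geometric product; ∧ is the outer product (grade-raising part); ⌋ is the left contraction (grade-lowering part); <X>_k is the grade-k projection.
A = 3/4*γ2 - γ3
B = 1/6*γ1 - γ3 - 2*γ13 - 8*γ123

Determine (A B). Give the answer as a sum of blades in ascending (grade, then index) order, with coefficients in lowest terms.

step 1: -1 + 2*γ1 - 65/8*γ12 - 35/6*γ13 - 3/4*γ23 + 3/2*γ123
Answer: -1 + 2*γ1 - 65/8*γ12 - 35/6*γ13 - 3/4*γ23 + 3/2*γ123


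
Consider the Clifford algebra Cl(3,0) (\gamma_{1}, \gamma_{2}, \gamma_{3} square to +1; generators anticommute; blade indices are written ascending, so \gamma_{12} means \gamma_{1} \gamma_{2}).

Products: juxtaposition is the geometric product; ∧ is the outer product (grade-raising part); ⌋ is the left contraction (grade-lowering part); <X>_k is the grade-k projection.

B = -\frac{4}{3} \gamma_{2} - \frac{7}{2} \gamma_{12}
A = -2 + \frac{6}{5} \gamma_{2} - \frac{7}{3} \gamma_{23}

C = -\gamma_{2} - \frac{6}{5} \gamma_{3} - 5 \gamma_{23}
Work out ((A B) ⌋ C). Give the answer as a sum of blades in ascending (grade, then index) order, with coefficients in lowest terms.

step 1: -\frac{8}{5} + \frac{21}{5} \gamma_{1} + \frac{8}{3} \gamma_{2} - \frac{28}{9} \gamma_{3} + 7 \gamma_{12} - \frac{49}{6} \gamma_{13}
step 2: \frac{16}{15} - \frac{628}{45} \gamma_{2} - \frac{856}{75} \gamma_{3} + 8 \gamma_{23}
Answer: \frac{16}{15} - \frac{628}{45} \gamma_{2} - \frac{856}{75} \gamma_{3} + 8 \gamma_{23}


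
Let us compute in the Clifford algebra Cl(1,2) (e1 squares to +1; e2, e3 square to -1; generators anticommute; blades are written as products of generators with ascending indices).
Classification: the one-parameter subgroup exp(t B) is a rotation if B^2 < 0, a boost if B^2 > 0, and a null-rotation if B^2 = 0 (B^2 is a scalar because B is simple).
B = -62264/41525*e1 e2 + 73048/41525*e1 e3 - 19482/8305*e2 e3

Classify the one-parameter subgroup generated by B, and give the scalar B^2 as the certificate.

B^2 term by term: the squares give (-62264/41525)^2*(e1 e2)^2 + (73048/41525)^2*(e1 e3)^2 + (-19482/8305)^2*(e2 e3)^2 = 3876805696/1724325625*(+1) + 5336010304/1724325625*(+1) + 379548324/68973025*(-1) = -4/25 (each basis 2-blade squares to minus the product of its generators' squares); cross terms between blades sharing an index anticommute and cancel. So B^2 = -4/25.
Answer: rotation, certificate B^2 = -4/25. Note: conjugating B changes its blade decomposition but never the scalar B^2 = -4/25, whose sign settles the classification.


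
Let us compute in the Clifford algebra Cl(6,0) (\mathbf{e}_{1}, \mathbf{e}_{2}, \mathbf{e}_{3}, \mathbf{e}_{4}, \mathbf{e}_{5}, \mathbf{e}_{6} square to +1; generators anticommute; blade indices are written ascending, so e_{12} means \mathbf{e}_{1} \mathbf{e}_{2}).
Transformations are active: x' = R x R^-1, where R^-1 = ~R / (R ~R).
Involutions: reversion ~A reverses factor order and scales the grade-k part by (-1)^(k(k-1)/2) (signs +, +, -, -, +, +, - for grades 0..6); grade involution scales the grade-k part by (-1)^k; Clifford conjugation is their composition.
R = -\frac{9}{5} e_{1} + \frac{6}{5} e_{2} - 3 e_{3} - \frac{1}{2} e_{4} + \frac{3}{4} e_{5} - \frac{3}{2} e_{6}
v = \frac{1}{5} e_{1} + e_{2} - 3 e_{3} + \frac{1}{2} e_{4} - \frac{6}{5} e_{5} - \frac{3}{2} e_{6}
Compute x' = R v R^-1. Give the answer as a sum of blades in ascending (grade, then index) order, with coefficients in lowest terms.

~R = -\frac{9}{5} e_{1} + \frac{6}{5} e_{2} - 3 e_{3} - \frac{1}{2} e_{4} + \frac{3}{4} e_{5} - \frac{3}{2} e_{6}, and R ~R = \frac{6697}{400}, so R^-1 = ~R / (\frac{6697}{400}).
R v = \frac{547}{50} - \frac{51}{25} e_{12} + 6 e_{13} - \frac{4}{5} e_{14} + \frac{201}{100} e_{15} + 3 e_{16} - \frac{3}{5} e_{23} + \frac{11}{10} e_{24} - \frac{219}{100} e_{25} - \frac{3}{10} e_{26} - 3 e_{34} + \frac{117}{20} e_{35} + \frac{9}{40} e_{45} + \frac{3}{2} e_{46} - \frac{117}{40} e_{56}
Answer: -\frac{17093}{6697} e_{1} + \frac{19027}{33485} e_{2} - \frac{6165}{6697} e_{3} - \frac{15449}{13394} e_{4} + \frac{73002}{33485} e_{5} - \frac{6165}{13394} e_{6}


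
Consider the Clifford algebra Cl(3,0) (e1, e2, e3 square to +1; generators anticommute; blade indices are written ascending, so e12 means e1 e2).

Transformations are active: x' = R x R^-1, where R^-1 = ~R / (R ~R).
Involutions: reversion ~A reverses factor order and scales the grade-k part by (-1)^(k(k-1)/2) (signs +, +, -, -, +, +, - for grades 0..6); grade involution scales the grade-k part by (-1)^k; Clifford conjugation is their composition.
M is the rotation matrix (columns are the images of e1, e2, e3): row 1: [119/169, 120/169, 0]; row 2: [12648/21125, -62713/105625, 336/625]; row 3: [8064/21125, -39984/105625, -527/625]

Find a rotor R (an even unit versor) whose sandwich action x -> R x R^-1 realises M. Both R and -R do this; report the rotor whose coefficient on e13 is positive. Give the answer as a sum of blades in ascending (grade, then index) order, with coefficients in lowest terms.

Method: write R = a + b12*e12 + b13*e13 + b23*e23 with a^2 + b12^2 + b13^2 + b23^2 = 1 (so R^-1 = ~R). Expanding the columns R e_j ~R gives tr M = 4a^2 - 1 and, from the antisymmetric part, M21 - M12 = -4a*b12, M13 - M31 = 4a*b13, M32 - M23 = -4a*b23.
Here tr M = -77401/105625, so a^2 = (1 + tr M)/4 = 7056/105625 and a = ±84/325. Taking a = 84/325: M21 - M12 = -2352/21125, M13 - M31 = -8064/21125, M32 - M23 = -96768/105625, giving b12 = 7/65, b13 = -24/65, b23 = 288/325, i.e. R = 84/325 + 7/65*e12 - 24/65*e13 + 288/325*e23.
Its e13 coefficient is negative, so report the other preimage -R.
Answer: -84/325 - 7/65*e12 + 24/65*e13 - 288/325*e23. Uniqueness: Spin(3) -> SO(3) maps R and -R to the same rotation of trace -77401/105625; fixing the sign of the e13 coefficient removes the ambiguity.


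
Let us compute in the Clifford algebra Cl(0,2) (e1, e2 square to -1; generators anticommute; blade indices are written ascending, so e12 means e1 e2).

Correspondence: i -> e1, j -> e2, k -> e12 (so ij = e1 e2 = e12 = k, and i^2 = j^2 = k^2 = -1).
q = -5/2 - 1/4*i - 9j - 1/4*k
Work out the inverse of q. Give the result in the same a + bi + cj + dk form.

In blades: q = -5/2 - 1/4*e1 - 9*e2 - 1/4*e12.
With qbar = -5/2 + 1/4*e1 + 9*e2 + 1/4*e12 (scalar fixed, mapped units negated), q qbar = 699/8 (the sum of squared coefficients), so q^-1 = qbar / (699/8) = -20/699 + 2/699*e1 + 24/233*e2 + 2/699*e12; translating back:
Answer: -20/699 + 2/699*i + 24/233*j + 2/699*k


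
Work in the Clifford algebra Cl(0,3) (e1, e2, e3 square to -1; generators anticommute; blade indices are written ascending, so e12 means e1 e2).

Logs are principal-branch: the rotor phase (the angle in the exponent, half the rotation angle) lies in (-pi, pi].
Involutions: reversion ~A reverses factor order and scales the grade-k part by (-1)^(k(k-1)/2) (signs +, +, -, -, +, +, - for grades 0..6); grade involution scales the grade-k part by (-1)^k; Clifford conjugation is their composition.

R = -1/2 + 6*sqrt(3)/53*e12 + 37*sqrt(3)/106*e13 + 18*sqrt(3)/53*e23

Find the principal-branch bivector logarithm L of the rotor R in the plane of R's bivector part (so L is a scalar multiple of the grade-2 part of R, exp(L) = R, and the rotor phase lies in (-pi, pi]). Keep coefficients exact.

The scalar part of R is -1/2, so the principal-branch rotor phase is pinned; divide the bivector part by its sine to get the unit plane — L is the phase times that plane.
Concretely: cos(phase) = -1/2 gives phase = ±2*pi/3, and since phase/sin(phase) is even the sign is immaterial: L = (phase/sin(phase)) * <R>_2 = (4*sqrt(3)*pi/9) * <R>_2.
Answer: 8*pi/53*e12 + 74*pi/159*e13 + 24*pi/53*e23


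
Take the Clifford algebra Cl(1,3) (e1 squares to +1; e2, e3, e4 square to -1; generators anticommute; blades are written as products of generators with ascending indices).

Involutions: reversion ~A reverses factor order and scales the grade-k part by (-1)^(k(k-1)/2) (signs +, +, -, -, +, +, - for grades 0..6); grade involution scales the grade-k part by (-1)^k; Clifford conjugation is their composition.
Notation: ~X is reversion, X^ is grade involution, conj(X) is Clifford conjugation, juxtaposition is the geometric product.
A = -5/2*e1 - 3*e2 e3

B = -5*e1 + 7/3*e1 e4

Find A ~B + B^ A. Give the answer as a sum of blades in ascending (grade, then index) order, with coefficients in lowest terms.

first term: 25/2 + 35/6*e4 + 15*e1 e2 e3 + 7*e1 e2 e3 e4
second term: -25/2 + 35/6*e4 - 15*e1 e2 e3 - 7*e1 e2 e3 e4
Answer: 35/3*e4


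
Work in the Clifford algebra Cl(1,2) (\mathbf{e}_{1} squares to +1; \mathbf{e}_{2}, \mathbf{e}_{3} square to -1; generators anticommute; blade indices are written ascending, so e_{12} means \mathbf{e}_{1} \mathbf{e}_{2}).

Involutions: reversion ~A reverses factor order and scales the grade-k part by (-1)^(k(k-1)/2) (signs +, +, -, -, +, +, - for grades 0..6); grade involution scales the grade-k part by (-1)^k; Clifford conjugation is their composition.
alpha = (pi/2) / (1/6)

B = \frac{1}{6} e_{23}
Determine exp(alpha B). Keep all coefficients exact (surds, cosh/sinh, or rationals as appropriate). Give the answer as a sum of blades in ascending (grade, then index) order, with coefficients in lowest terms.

B^2 = (\frac{1}{6})^2*(e_{23})^2 = \frac{1}{36}*(-1) = -\frac{1}{36} (a basis 2-blade squares to minus the product of its generators' squares).
B^2 = -\frac{1}{36} — since the square is negative, the closed form is circular: l = \frac{1}{6}, alpha*l = \frac{\pi}{2}, so exp(alpha B) = cos(\frac{\pi}{2}) + (sin(\frac{\pi}{2})/(\frac{1}{6}))*B = 0 + (6)*B.
Answer: e_{23}


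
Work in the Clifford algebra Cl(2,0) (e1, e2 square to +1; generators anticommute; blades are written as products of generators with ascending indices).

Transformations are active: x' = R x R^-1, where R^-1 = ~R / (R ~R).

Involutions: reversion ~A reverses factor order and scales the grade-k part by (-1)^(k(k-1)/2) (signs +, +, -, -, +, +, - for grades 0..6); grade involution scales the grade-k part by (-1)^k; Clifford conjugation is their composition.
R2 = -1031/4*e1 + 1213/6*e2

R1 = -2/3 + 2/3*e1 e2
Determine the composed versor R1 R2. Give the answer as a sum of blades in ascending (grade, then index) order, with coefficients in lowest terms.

Distribute over the terms of R1 (each basis-blade product reordered to ascending indices, repeated generators contracted through their squares):
(-2/3) R2 = 1031/6*e1 - 1213/9*e2
(2/3*e1 e2) R2 = 1213/9*e1 + 1031/6*e2
Summing the partial products and collecting blades:
Answer: 5519/18*e1 + 667/18*e2


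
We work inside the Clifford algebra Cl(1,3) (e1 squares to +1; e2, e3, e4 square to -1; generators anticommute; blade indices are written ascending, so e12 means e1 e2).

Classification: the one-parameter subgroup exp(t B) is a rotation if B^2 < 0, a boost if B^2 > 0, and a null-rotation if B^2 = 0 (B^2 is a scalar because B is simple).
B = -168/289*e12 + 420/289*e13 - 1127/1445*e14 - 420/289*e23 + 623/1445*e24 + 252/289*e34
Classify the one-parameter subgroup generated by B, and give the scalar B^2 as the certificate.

B^2 term by term: the squares give (-168/289)^2*(e12)^2 + (420/289)^2*(e13)^2 + (-1127/1445)^2*(e14)^2 + (-420/289)^2*(e23)^2 + (623/1445)^2*(e24)^2 + (252/289)^2*(e34)^2 = 28224/83521*(+1) + 176400/83521*(+1) + 1270129/2088025*(+1) + 176400/83521*(-1) + 388129/2088025*(-1) + 63504/83521*(-1) = 0 (each basis 2-blade squares to minus the product of its generators' squares); cross terms between blades sharing an index anticommute and cancel; the commuting (index-disjoint) pairs give grade-4 terms 2*c*c'*(blade product), which cancel blade by blade — e1234: -84672/83521 - 104664/83521 + 189336/83521 = 0 — confirming B is simple. So B^2 = 0.
Answer: null-rotation, certificate B^2 = 0. One invariant decides it: the square 0 survives every conjugation, and its sign is exactly the classification.


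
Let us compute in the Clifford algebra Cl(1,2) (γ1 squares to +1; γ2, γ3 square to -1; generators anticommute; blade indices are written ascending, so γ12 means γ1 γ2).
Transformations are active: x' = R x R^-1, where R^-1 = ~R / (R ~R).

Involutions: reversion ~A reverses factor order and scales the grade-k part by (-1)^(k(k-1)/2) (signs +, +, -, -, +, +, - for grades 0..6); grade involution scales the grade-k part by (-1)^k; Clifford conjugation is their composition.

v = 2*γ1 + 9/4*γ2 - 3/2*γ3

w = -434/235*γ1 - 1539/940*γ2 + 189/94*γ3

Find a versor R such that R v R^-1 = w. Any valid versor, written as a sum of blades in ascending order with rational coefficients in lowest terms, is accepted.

A norm check does it: q(v) = q(w) = -53/16, hence R = v + w = 36/235*γ1 + 144/235*γ2 + 24/47*γ3 realises the map — parallel part kept, (v - w)/2 negated, v carried to w.
Answer: 36/235*γ1 + 144/235*γ2 + 24/47*γ3


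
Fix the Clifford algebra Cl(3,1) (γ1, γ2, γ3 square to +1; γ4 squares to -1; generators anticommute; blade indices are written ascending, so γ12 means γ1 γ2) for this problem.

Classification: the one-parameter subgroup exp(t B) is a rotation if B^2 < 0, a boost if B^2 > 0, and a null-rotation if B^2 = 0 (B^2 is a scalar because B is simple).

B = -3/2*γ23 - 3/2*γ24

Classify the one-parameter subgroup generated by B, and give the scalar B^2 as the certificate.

B^2 term by term: the squares give (-3/2)^2*(γ23)^2 + (-3/2)^2*(γ24)^2 = 9/4*(-1) + 9/4*(+1) = 0 (each basis 2-blade squares to minus the product of its generators' squares); cross terms between blades sharing an index anticommute and cancel. So B^2 = 0.
Answer: null-rotation, certificate B^2 = 0. Because 0 is invariant under every versor sandwich, the classification follows from its sign alone.


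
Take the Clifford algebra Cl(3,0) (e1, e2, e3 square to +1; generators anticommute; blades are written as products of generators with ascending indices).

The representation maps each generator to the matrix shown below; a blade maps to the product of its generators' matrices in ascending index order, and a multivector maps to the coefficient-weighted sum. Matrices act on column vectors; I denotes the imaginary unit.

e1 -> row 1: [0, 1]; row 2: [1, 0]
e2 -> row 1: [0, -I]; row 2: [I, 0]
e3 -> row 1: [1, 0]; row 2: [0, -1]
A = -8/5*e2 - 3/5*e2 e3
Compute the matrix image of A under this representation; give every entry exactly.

Bivector images (products of the table entries): rho(e2 e3) = rho(e2)rho(e3) = row 1: [0, I]; row 2: [I, 0].
M = (-8/5)*rho(e2) + (-3/5)*rho(e2 e3), summed entrywise:
Answer: row 1: [0, I]; row 2: [-11*I/5, 0]


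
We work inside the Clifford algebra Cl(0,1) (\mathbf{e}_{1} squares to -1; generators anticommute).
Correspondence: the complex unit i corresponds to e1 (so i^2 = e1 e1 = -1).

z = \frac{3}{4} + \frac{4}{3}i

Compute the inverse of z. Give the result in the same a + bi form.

In blades: z = \frac{3}{4} + \frac{4}{3} e_{1}.
With qbar = \frac{3}{4} - \frac{4}{3} e_{1} (scalar fixed, mapped units negated), z qbar = \frac{337}{144} (the sum of squared coefficients), so z^-1 = qbar / (\frac{337}{144}) = \frac{108}{337} - \frac{192}{337} e_{1}; translating back:
Answer: \frac{108}{337} - \frac{192}{337}i


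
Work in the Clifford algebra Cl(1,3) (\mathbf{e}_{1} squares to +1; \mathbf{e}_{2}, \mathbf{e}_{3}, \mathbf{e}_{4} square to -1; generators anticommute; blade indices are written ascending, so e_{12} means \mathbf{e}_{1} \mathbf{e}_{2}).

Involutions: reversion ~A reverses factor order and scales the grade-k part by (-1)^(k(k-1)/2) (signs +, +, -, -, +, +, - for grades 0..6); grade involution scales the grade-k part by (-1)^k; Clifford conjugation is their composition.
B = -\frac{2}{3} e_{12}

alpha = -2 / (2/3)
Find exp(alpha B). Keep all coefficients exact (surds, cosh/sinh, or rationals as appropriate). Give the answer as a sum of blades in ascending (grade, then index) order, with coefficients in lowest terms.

B^2 = (-\frac{2}{3})^2*(e_{12})^2 = \frac{4}{9}*(+1) = \frac{4}{9} (a basis 2-blade squares to minus the product of its generators' squares).
B^2 = \frac{4}{9} — the series telescopes hyperbolically here: l = \frac{2}{3}, alpha*l = -2, so exp(alpha B) = cosh(-2) + (sinh(-2)/(\frac{2}{3}))*B = \cosh{\left(2 \right)} + (- \frac{3 \sinh{\left(2 \right)}}{2})*B.
Answer: \cosh{\left(2 \right)} + \sinh{\left(2 \right)} e_{12}


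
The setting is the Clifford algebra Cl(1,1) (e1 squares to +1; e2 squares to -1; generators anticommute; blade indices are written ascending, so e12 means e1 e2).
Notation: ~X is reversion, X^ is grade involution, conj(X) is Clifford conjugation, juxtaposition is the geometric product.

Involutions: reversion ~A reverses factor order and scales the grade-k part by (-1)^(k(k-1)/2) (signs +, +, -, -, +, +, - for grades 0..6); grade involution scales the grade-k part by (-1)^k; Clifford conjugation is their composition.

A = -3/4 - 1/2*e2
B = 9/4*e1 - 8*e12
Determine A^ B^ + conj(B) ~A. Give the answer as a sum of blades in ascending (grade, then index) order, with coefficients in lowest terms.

first term: -37/16*e1 + 57/8*e12
second term: 91/16*e1 - 39/8*e12
Answer: 27/8*e1 + 9/4*e12


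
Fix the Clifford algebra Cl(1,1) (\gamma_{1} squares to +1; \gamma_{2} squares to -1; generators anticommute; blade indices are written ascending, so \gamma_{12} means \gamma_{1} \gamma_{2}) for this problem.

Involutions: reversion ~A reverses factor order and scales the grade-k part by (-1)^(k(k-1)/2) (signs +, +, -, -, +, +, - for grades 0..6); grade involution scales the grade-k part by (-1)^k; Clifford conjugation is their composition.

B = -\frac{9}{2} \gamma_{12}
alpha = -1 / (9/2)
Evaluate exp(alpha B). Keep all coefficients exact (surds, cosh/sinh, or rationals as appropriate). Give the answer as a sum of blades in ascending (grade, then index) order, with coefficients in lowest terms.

B^2 = (-\frac{9}{2})^2*(\gamma_{12})^2 = \frac{81}{4}*(+1) = \frac{81}{4} (a basis 2-blade squares to minus the product of its generators' squares).
B^2 = \frac{81}{4} — a positive square means the series sums to a boost: l = \frac{9}{2}, alpha*l = -1, so exp(alpha B) = cosh(-1) + (sinh(-1)/(\frac{9}{2}))*B = \cosh{\left(1 \right)} + (- \frac{2 \sinh{\left(1 \right)}}{9})*B.
Answer: \cosh{\left(1 \right)} + \sinh{\left(1 \right)} \gamma_{12}
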